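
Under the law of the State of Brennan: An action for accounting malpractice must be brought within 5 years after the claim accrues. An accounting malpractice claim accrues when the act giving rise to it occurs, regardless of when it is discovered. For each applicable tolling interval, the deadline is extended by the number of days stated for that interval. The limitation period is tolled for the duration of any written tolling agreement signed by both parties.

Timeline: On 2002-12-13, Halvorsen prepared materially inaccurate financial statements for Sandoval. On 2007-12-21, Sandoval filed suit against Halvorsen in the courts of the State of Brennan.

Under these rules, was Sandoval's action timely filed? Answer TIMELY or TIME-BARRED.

TIME-BARRED

The limitation period began to run on 2002-12-13.
5 years from 2002-12-13 is 2007-12-13.
Filing on 2007-12-21 missed the 2007-12-13 deadline — the action is time-barred.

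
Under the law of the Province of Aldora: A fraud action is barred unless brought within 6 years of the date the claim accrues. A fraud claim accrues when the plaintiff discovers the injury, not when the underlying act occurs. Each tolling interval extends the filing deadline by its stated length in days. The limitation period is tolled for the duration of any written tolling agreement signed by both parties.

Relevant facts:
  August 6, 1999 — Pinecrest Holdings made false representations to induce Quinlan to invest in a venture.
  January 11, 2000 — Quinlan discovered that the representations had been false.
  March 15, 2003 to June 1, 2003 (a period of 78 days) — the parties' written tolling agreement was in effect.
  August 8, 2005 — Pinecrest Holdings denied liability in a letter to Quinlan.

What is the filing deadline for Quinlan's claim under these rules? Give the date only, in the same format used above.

March 30, 2006

Under the discovery rule, the claim accrued on January 11, 2000, when Quinlan discovered the injury — not on the August 6, 1999 date of the underlying act.
6 years from January 11, 2000 is January 11, 2006.
The written tolling agreement from March 15, 2003 to June 1, 2003 tolled the period for 78 days, extending the deadline to March 30, 2006.
The other events in the timeline have no effect on the limitation period under the stated rules.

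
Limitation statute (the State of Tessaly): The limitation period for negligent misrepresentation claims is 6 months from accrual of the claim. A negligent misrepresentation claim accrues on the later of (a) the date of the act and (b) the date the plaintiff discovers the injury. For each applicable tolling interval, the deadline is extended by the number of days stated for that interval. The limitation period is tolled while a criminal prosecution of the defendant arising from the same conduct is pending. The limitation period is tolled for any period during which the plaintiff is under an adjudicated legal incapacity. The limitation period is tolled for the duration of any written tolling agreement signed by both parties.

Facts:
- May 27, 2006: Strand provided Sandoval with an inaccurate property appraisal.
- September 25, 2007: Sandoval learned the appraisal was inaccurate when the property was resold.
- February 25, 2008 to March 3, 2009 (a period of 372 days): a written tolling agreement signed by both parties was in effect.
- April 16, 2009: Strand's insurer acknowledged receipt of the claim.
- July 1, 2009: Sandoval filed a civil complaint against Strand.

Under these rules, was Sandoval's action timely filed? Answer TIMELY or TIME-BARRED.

TIME-BARRED

Because discovery on September 25, 2007 post-dates the May 27, 2006 act, accrual under the later-of rule falls on September 25, 2007.
Adding the 6 months base period to September 25, 2007 gives a deadline of March 25, 2008, before any tolling.
Because the written tolling agreement ran from February 25, 2008 to March 3, 2009, the deadline is extended by 372 days to April 1, 2009.
The other events in the timeline have no effect on the limitation period under the stated rules.
The July 1, 2009 filing falls after the April 1, 2009 deadline; the claim is time-barred.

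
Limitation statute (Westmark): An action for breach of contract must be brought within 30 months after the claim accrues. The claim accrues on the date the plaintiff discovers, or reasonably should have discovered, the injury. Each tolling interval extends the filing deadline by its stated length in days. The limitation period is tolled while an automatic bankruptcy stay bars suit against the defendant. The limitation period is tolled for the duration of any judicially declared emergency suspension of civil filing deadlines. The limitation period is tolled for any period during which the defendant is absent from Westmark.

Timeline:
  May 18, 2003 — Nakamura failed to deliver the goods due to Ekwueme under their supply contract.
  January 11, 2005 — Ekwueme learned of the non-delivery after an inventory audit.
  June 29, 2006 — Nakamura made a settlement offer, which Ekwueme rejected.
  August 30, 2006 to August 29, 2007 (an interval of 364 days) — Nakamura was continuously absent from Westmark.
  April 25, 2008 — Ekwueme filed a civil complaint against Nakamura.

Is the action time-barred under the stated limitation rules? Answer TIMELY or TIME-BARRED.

TIMELY

Under the discovery rule, the claim accrued on January 11, 2005, when Ekwueme discovered the injury — not on the May 18, 2003 date of the underlying act.
30 months from January 11, 2005 is July 11, 2007.
The period was tolled for 364 days by the defendant's absence from the jurisdiction (August 30, 2006 to August 29, 2007), pushing the deadline to July 9, 2008.
None of the other events listed affects the running of the period under the stated rules.
The April 25, 2008 filing precedes the July 9, 2008 deadline; the claim is timely.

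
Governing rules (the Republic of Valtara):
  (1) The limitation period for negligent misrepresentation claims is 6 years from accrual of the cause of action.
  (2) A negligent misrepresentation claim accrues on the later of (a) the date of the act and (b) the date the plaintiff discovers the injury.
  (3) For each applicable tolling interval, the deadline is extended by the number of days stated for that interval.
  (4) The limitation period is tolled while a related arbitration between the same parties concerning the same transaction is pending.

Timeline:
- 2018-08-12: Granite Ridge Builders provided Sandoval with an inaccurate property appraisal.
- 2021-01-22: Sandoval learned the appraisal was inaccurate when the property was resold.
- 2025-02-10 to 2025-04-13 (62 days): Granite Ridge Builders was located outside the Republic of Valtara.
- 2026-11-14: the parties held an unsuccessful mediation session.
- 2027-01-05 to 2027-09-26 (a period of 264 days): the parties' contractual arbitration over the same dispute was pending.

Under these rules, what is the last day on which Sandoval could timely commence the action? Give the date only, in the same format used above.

2027-10-13

Taking the later of the act (2018-08-12) and discovery (2021-01-22), the claim accrued on 2021-01-22.
6 years from 2021-01-22 is 2027-01-22.
The pending related arbitration from 2027-01-05 to 2027-09-26 tolled the period for 264 days, extending the deadline to 2027-10-13.
No stated provision tolls the period for the defendant's absence, so the interval from 2025-02-10 to 2025-04-13 has no effect on the deadline.
The other events in the timeline have no effect on the limitation period under the stated rules.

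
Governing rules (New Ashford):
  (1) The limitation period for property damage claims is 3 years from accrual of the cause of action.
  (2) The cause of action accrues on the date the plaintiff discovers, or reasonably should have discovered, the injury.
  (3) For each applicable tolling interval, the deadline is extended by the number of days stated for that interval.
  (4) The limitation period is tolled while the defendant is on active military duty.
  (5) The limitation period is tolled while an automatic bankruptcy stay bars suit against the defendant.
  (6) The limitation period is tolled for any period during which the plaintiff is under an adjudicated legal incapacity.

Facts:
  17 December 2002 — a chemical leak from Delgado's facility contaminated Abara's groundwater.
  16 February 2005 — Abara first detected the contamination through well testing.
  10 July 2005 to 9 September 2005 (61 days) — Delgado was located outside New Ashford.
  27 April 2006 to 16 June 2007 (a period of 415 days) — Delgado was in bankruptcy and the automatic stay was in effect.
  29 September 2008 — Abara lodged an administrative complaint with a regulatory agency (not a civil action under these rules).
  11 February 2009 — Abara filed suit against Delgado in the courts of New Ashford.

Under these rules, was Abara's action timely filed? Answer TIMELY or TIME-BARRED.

TIMELY

Under the discovery rule, the claim accrued on 16 February 2005, when Abara discovered the injury — not on the 17 December 2002 date of the underlying act.
Adding the 3 years base period to 16 February 2005 gives a deadline of 16 February 2008, before any tolling.
The automatic bankruptcy stay from 27 April 2006 to 16 June 2007 tolled the period for 415 days, extending the deadline to 6 April 2009.
The defendant's absence from the jurisdiction from 10 July 2005 to 9 September 2005 does not toll the period, because no stated rule makes the defendant's absence a tolling event.
Nothing else in the chronology tolls or restarts the period.
Abara filed on 11 February 2009, before the 6 April 2009 deadline, so the action is timely.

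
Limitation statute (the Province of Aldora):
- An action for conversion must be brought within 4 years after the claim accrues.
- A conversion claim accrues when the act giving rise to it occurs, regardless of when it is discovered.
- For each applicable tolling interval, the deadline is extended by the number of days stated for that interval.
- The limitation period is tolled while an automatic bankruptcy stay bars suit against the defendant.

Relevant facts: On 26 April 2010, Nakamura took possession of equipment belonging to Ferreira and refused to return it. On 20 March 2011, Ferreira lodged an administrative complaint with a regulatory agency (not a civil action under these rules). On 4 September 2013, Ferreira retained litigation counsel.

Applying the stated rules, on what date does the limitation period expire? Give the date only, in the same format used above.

26 April 2014

The claim accrued on 26 April 2010, when the wrongful act occurred.
The untolled deadline — 4 years after 26 April 2010 — is 26 April 2014.
None of the other events listed affects the running of the period under the stated rules.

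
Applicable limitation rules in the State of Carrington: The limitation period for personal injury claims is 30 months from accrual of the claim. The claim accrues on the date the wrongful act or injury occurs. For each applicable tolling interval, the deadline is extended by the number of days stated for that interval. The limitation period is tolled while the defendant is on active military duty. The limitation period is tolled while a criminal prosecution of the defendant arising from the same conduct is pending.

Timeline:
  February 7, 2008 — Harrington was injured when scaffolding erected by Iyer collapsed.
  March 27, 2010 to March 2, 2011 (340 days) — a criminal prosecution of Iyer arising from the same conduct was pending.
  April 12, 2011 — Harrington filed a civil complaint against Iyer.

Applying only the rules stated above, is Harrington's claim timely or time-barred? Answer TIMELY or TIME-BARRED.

TIMELY

The claim accrued on February 7, 2008, the date of the act.
Adding the 30 months base period to February 7, 2008 gives a deadline of August 7, 2010, before any tolling.
Because the pending criminal prosecution ran from March 27, 2010 to March 2, 2011, the deadline is extended by 340 days to July 13, 2011.
Filing on April 12, 2011 beat the July 13, 2011 deadline — the action is timely.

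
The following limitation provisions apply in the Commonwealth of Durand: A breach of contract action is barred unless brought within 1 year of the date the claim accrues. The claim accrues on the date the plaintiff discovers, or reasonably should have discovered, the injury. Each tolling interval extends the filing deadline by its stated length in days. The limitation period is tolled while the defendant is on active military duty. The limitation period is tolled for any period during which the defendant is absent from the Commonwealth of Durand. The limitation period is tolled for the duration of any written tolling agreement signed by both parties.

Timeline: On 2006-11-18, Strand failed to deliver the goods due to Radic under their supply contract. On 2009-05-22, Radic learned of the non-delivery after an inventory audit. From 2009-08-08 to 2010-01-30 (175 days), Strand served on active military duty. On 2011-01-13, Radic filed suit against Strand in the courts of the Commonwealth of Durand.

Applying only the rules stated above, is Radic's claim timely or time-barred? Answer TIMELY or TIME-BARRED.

TIME-BARRED

Accrual is tied to discovery, so the period began on 2009-05-22 rather than on 2006-11-18 when the act occurred.
1 year from 2009-05-22 is 2010-05-22.
The period was tolled for 175 days by the defendant's active military service (2009-08-08 to 2010-01-30), pushing the deadline to 2010-11-13.
Radic filed on 2011-01-13, after the 2010-11-13 deadline, so the action is time-barred.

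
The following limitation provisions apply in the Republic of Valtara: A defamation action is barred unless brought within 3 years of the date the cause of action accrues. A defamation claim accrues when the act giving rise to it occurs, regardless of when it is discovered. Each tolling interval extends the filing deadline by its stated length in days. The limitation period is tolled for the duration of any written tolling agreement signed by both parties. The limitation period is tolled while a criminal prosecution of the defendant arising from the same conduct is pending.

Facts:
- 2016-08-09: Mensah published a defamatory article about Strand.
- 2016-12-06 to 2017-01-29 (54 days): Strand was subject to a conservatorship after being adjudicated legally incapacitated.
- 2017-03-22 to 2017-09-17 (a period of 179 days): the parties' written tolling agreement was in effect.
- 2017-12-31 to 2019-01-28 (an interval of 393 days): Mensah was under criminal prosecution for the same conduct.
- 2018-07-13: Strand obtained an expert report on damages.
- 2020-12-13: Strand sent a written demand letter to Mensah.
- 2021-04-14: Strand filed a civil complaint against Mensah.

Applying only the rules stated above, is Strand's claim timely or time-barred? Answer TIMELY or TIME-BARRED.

The claim accrued on 2016-08-09, when the wrongful act occurred.
3 years from 2016-08-09 is 2019-08-09.
The period was tolled for 179 days by the written tolling agreement (2017-03-22 to 2017-09-17), pushing the deadline to 2020-02-04.
Because the pending criminal prosecution ran from 2017-12-31 to 2019-01-28, the deadline is extended by 393 days to 2021-03-03.
The plaintiff's legal incapacity from 2016-12-06 to 2017-01-29 does not toll the period, because no stated rule makes the plaintiff's incapacity a tolling event.
None of the other events listed affects the running of the period under the stated rules.
The 2021-04-14 filing falls after the 2021-03-03 deadline; the claim is time-barred.

TIME-BARRED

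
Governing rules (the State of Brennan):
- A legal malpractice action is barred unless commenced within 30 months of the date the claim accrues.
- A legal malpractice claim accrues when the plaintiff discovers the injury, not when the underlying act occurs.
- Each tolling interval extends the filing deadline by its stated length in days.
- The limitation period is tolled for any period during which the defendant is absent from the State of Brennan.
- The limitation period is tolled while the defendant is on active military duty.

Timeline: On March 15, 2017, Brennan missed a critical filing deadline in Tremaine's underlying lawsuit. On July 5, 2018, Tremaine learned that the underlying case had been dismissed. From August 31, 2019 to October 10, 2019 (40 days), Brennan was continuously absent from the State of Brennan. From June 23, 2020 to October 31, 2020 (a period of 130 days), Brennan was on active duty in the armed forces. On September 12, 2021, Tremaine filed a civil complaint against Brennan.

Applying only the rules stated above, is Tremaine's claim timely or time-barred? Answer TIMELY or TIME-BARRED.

Under the discovery rule, the claim accrued on July 5, 2018, when Tremaine discovered the injury — not on the March 15, 2017 date of the underlying act.
Adding the 30 months base period to July 5, 2018 gives a deadline of January 5, 2021, before any tolling.
Because the defendant's absence from the jurisdiction ran from August 31, 2019 to October 10, 2019, the deadline is extended by 40 days to February 14, 2021.
Because the defendant's active military service ran from June 23, 2020 to October 31, 2020, the deadline is extended by 130 days to June 24, 2021.
The September 12, 2021 filing falls after the June 24, 2021 deadline; the claim is time-barred.

TIME-BARRED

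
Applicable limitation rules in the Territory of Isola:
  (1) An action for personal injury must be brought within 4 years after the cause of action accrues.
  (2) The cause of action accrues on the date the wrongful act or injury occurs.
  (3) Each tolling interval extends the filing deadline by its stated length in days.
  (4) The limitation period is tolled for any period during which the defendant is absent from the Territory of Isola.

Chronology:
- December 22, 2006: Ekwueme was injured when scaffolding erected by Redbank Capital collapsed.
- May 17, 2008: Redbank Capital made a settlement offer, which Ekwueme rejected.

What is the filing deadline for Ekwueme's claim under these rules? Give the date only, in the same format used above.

December 22, 2010

The limitation period began to run on December 22, 2006.
The untolled deadline — 4 years after December 22, 2006 — is December 22, 2010.
The other events in the timeline have no effect on the limitation period under the stated rules.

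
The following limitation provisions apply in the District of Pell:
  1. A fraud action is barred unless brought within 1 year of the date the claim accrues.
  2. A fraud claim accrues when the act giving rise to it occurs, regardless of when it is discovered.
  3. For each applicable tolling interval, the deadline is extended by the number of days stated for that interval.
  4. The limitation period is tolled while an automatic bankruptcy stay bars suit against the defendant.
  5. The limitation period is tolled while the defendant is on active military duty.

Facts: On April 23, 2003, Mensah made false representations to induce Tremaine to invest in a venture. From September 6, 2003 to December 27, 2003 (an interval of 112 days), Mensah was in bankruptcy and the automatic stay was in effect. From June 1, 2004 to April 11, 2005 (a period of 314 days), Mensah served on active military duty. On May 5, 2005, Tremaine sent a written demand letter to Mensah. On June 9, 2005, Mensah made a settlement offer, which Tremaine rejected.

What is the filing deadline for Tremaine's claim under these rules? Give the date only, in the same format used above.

The claim accrued on April 23, 2003, when the wrongful act occurred.
The untolled deadline — 1 year after April 23, 2003 — is April 23, 2004.
Because the automatic bankruptcy stay ran from September 6, 2003 to December 27, 2003, the deadline is extended by 112 days to August 13, 2004.
Because the defendant's active military service ran from June 1, 2004 to April 11, 2005, the deadline is extended by 314 days to June 23, 2005.
None of the other events listed affects the running of the period under the stated rules.

June 23, 2005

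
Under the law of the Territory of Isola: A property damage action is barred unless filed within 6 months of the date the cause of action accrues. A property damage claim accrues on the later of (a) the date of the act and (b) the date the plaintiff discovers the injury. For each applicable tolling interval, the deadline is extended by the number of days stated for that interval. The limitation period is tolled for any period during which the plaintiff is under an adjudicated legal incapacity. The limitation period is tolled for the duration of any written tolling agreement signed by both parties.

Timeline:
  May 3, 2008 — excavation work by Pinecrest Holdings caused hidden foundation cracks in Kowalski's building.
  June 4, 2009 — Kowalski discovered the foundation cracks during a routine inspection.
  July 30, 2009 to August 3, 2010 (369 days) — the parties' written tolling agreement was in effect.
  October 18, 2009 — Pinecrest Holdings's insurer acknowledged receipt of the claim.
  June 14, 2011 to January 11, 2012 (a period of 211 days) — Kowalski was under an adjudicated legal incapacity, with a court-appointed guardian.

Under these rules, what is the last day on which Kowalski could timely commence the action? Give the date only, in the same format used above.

December 8, 2010

The claim accrued on June 4, 2009 — the later of the May 3, 2008 act and the June 4, 2009 discovery.
6 months from June 4, 2009 is December 4, 2009.
The written tolling agreement from July 30, 2009 to August 3, 2010 tolled the period for 369 days, extending the deadline to December 8, 2010.
The plaintiff's legal incapacity starting June 14, 2011 came too late — the period had run on December 8, 2010 — and so does not extend the deadline.
None of the other events listed affects the running of the period under the stated rules.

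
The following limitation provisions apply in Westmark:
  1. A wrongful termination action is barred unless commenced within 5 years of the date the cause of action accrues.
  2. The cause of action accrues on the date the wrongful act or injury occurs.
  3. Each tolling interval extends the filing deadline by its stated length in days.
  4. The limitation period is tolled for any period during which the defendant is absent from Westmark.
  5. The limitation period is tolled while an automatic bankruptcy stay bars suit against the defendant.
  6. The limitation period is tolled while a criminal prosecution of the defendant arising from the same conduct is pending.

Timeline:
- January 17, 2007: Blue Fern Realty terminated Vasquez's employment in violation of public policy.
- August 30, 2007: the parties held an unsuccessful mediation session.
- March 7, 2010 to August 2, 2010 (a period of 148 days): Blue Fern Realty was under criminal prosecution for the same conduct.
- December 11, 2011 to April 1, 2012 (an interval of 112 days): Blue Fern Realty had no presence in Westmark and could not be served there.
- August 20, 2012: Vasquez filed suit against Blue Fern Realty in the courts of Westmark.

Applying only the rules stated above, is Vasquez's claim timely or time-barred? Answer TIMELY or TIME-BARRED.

The claim accrued on January 17, 2007, when the wrongful act occurred.
5 years from January 17, 2007 is January 17, 2012.
The period was tolled for 148 days by the pending criminal prosecution (March 7, 2010 to August 2, 2010), pushing the deadline to June 13, 2012.
The defendant's absence from the jurisdiction from December 11, 2011 to April 1, 2012 tolled the period for 112 days, extending the deadline to October 3, 2012.
The other events in the timeline have no effect on the limitation period under the stated rules.
The August 20, 2012 filing precedes the October 3, 2012 deadline; the claim is timely.

TIMELY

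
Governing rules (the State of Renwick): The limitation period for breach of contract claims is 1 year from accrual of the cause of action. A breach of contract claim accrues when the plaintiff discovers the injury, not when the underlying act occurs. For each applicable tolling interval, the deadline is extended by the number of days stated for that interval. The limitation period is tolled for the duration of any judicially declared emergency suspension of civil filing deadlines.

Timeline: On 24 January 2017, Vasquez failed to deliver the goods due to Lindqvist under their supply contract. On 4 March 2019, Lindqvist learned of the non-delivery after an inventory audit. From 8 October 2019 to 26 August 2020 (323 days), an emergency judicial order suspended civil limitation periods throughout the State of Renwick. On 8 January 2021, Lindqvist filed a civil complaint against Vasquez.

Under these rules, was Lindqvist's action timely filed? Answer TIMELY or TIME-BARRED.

Under the discovery rule, the claim accrued on 4 March 2019, when Lindqvist discovered the injury — not on the 24 January 2017 date of the underlying act.
The untolled deadline — 1 year after 4 March 2019 — is 4 March 2020.
The emergency suspension of filing deadlines from 8 October 2019 to 26 August 2020 tolled the period for 323 days, extending the deadline to 21 January 2021.
The 8 January 2021 filing precedes the 21 January 2021 deadline; the claim is timely.

TIMELY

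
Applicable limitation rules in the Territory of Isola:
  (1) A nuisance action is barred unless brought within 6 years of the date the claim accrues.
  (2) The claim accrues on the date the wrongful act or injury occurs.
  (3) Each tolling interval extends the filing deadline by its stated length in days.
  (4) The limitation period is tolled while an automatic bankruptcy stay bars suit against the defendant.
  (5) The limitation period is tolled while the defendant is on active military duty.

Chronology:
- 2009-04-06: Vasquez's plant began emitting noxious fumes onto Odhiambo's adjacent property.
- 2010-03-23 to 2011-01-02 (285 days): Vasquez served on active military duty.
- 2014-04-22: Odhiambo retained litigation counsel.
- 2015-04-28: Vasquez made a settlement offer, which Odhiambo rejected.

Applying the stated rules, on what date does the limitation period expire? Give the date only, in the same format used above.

The claim accrued on 2009-04-06, when the wrongful act occurred.
The untolled deadline — 6 years after 2009-04-06 — is 2015-04-06.
The period was tolled for 285 days by the defendant's active military service (2010-03-23 to 2011-01-02), pushing the deadline to 2016-01-16.
The other events in the timeline have no effect on the limitation period under the stated rules.

2016-01-16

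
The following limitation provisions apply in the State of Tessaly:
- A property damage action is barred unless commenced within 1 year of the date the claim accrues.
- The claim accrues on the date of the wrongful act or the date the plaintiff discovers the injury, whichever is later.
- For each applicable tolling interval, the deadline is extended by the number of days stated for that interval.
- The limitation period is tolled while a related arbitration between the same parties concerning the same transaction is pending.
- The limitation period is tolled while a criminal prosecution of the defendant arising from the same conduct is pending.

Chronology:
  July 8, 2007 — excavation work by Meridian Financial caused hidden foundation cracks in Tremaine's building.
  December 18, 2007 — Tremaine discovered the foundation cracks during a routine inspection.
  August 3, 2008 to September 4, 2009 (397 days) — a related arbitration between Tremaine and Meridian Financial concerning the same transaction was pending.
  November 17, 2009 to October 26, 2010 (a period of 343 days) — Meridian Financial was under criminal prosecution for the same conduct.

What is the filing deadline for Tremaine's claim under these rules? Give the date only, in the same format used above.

December 28, 2010

The claim accrued on December 18, 2007 — the later of the July 8, 2007 act and the December 18, 2007 discovery.
The untolled deadline — 1 year after December 18, 2007 — is December 18, 2008.
Because the pending related arbitration ran from August 3, 2008 to September 4, 2009, the deadline is extended by 397 days to January 19, 2010.
The period was tolled for 343 days by the pending criminal prosecution (November 17, 2009 to October 26, 2010), pushing the deadline to December 28, 2010.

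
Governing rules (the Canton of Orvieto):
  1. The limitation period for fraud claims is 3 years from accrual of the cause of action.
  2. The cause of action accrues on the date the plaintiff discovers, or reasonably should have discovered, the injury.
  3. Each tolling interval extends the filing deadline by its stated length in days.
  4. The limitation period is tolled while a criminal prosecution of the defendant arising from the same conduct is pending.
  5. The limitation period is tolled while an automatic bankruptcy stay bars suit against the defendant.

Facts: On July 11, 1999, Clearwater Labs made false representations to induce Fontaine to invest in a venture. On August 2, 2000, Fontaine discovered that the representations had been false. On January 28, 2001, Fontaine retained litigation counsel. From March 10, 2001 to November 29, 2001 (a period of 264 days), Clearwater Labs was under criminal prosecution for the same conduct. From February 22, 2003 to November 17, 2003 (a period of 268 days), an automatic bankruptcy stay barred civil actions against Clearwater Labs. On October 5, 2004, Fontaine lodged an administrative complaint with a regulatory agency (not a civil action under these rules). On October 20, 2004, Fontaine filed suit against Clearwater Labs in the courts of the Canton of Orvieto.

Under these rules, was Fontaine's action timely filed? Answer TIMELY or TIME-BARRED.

TIMELY

Accrual is tied to discovery, so the period began on August 2, 2000 rather than on July 11, 1999 when the act occurred.
The untolled deadline — 3 years after August 2, 2000 — is August 2, 2003.
The period was tolled for 264 days by the pending criminal prosecution (March 10, 2001 to November 29, 2001), pushing the deadline to April 22, 2004.
Because the automatic bankruptcy stay ran from February 22, 2003 to November 17, 2003, the deadline is extended by 268 days to January 15, 2005.
None of the other events listed affects the running of the period under the stated rules.
Fontaine filed on October 20, 2004, before the January 15, 2005 deadline, so the action is timely.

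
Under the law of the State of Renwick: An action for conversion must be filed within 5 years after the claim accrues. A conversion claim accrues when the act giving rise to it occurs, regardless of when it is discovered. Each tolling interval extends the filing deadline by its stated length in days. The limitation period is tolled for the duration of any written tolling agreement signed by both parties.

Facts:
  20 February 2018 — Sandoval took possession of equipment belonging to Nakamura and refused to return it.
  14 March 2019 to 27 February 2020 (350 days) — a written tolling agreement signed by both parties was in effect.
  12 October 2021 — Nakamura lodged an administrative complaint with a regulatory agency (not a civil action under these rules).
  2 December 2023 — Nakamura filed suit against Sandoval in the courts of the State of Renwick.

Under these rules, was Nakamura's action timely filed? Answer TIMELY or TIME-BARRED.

The claim accrued on 20 February 2018, the date of the act.
5 years from 20 February 2018 is 20 February 2023.
The period was tolled for 350 days by the written tolling agreement (14 March 2019 to 27 February 2020), pushing the deadline to 5 February 2024.
None of the other events listed affects the running of the period under the stated rules.
Filing on 2 December 2023 beat the 5 February 2024 deadline — the action is timely.

TIMELY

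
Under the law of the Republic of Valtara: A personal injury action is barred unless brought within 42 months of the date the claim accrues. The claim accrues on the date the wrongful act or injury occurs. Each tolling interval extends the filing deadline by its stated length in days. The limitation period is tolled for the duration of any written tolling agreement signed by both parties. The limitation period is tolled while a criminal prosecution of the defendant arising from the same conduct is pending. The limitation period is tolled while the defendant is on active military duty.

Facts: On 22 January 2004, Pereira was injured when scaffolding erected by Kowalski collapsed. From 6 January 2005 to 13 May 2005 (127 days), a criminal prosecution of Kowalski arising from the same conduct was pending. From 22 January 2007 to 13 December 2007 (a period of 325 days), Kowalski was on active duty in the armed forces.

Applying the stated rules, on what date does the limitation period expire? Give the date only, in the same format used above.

16 October 2008

The claim accrued on 22 January 2004, when the wrongful act occurred.
42 months from 22 January 2004 is 22 July 2007.
The period was tolled for 127 days by the pending criminal prosecution (6 January 2005 to 13 May 2005), pushing the deadline to 26 November 2007.
The period was tolled for 325 days by the defendant's active military service (22 January 2007 to 13 December 2007), pushing the deadline to 16 October 2008.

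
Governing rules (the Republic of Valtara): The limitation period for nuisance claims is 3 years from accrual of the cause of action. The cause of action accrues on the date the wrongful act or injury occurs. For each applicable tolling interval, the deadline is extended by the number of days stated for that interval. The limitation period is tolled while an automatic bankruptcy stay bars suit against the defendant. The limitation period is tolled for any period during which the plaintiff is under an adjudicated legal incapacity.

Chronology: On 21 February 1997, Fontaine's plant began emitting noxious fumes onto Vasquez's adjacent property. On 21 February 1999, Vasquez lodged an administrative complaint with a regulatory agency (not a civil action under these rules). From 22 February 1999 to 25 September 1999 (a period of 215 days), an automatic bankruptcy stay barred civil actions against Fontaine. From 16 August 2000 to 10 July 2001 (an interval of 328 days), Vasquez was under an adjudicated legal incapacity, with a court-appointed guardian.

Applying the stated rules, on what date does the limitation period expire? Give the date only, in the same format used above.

17 August 2001

The limitation period began to run on 21 February 1997.
3 years from 21 February 1997 is 21 February 2000.
The period was tolled for 215 days by the automatic bankruptcy stay (22 February 1999 to 25 September 1999), pushing the deadline to 23 September 2000.
The period was tolled for 328 days by the plaintiff's legal incapacity (16 August 2000 to 10 July 2001), pushing the deadline to 17 August 2001.
Nothing else in the chronology tolls or restarts the period.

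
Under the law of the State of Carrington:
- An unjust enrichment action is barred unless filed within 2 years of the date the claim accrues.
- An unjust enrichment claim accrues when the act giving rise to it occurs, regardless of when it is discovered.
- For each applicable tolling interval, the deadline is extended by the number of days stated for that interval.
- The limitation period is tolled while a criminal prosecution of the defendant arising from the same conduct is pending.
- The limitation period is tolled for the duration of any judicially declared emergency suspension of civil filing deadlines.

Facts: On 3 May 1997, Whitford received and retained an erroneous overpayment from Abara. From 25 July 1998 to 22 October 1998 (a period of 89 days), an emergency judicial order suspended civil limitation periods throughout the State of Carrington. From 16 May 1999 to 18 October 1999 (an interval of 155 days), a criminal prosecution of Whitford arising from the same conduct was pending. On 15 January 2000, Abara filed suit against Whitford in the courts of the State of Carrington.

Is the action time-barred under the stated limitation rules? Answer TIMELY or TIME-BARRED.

TIME-BARRED

The claim accrued on 3 May 1997, the date of the act.
Adding the 2 years base period to 3 May 1997 gives a deadline of 3 May 1999, before any tolling.
Because the emergency suspension of filing deadlines ran from 25 July 1998 to 22 October 1998, the deadline is extended by 89 days to 31 July 1999.
The period was tolled for 155 days by the pending criminal prosecution (16 May 1999 to 18 October 1999), pushing the deadline to 2 January 2000.
Filing on 15 January 2000 missed the 2 January 2000 deadline — the action is time-barred.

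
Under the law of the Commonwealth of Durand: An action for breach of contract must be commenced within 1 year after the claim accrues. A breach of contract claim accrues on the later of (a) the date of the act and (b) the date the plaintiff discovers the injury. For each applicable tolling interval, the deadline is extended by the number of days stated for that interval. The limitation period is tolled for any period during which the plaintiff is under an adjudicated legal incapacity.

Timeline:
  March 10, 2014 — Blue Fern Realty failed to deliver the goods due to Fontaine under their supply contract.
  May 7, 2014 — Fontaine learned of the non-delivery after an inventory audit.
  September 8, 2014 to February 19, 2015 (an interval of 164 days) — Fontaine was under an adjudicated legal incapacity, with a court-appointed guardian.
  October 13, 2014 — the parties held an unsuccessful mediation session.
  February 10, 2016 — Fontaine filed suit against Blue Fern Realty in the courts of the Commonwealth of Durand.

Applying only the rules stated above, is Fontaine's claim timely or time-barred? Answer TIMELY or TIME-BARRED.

Because discovery on May 7, 2014 post-dates the March 10, 2014 act, accrual under the later-of rule falls on May 7, 2014.
Adding the 1 year base period to May 7, 2014 gives a deadline of May 7, 2015, before any tolling.
The plaintiff's legal incapacity from September 8, 2014 to February 19, 2015 tolled the period for 164 days, extending the deadline to October 18, 2015.
Nothing else in the chronology tolls or restarts the period.
The February 10, 2016 filing falls after the October 18, 2015 deadline; the claim is time-barred.

TIME-BARRED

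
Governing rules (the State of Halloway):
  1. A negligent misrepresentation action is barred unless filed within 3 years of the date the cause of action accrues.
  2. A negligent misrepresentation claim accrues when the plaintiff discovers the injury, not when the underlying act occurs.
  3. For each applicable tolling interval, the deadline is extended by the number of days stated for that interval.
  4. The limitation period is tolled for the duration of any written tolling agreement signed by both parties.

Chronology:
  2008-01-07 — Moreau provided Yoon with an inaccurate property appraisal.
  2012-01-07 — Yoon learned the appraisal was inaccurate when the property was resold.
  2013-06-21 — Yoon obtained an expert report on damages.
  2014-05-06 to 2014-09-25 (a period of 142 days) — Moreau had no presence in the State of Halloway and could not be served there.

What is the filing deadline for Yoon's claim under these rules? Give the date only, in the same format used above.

Under the discovery rule, the claim accrued on 2012-01-07, when Yoon discovered the injury — not on the 2008-01-07 date of the underlying act.
3 years from 2012-01-07 is 2015-01-07.
The defendant's absence from the jurisdiction from 2014-05-06 to 2014-09-25 does not toll the period, because no stated rule makes the defendant's absence a tolling event.
Nothing else in the chronology tolls or restarts the period.

2015-01-07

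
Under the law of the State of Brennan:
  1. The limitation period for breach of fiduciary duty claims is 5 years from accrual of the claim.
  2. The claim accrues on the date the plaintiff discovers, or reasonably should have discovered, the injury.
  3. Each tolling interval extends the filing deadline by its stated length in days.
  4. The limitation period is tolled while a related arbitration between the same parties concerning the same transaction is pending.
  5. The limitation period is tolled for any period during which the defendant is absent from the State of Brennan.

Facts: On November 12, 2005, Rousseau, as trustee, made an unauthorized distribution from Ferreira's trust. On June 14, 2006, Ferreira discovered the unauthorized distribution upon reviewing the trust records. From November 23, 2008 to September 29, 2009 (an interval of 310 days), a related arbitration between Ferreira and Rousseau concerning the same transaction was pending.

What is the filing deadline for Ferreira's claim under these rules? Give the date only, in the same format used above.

Accrual is tied to discovery, so the period began on June 14, 2006 rather than on November 12, 2005 when the act occurred.
Adding the 5 years base period to June 14, 2006 gives a deadline of June 14, 2011, before any tolling.
The period was tolled for 310 days by the pending related arbitration (November 23, 2008 to September 29, 2009), pushing the deadline to April 19, 2012.

April 19, 2012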